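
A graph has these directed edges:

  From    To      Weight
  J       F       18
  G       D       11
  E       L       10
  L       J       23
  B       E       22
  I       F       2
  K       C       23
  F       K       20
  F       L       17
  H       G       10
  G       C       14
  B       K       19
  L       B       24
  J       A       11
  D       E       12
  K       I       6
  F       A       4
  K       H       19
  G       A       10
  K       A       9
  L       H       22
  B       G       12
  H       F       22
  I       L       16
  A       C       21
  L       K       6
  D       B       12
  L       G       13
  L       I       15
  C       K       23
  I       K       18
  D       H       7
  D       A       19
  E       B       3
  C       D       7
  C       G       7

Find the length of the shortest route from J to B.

51

Candidate routes:
J → A → C → D → B: 11+21+7+12 = 51
J → A → C → D → E → B: 11+21+7+12+3 = 54
Cheapest is J → A → C → D → B at 51.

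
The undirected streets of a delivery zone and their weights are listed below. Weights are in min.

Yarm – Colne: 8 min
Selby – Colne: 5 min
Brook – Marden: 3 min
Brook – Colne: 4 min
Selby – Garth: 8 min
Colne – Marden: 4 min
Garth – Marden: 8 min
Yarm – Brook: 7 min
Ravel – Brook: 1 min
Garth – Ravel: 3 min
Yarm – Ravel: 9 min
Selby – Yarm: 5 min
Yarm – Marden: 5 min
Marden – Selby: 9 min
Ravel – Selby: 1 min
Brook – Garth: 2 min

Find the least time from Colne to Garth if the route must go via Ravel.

Shortest Colne→Ravel: Colne → Brook → Ravel = 5
Shortest Ravel→Garth: Ravel → Garth = 3
Total via Ravel: 5 + 3 = 8 min.

8 min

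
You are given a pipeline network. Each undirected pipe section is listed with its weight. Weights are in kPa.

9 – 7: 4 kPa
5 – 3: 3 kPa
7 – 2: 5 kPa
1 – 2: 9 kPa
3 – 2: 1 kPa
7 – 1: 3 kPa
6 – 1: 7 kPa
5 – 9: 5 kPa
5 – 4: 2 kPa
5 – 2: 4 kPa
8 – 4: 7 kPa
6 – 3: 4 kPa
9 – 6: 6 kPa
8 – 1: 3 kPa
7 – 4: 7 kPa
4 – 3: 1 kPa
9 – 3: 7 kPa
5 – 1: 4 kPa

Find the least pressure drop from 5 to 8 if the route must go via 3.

11 kPa

Shortest 5→3: 5 → 3 = 3
Best 3 to 8: 3 → 4 → 8 costing 8
Total via 3: 3 + 8 = 11 kPa.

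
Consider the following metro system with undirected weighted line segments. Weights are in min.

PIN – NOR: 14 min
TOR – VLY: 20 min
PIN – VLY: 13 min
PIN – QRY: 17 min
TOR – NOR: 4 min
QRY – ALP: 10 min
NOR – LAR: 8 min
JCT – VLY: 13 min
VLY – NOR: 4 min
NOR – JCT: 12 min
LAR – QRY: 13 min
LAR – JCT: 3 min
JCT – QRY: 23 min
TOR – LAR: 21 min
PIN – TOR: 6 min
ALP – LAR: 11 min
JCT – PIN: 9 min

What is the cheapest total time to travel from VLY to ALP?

Shortest distances from VLY:
VLY: 0
NOR: 4  (via VLY)
TOR: 8  (via NOR)
LAR: 12  (via NOR)
PIN: 13  (via VLY)
JCT: 13  (via VLY)
ALP: 23  (via LAR)
Shortest route: VLY → NOR → LAR → ALP = 23 min.

23 min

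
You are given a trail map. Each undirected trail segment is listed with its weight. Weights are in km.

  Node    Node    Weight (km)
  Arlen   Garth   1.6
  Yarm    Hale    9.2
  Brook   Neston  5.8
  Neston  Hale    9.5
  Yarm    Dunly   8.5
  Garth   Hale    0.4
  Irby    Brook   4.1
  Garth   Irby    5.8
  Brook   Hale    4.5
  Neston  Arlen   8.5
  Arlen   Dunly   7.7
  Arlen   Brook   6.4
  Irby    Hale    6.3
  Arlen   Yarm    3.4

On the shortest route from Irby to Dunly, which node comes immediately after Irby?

Compare a few routes:
Irby - Garth - Arlen - Dunly: 5.8+1.6+7.7 = 15.1
Irby - Hale - Garth - Arlen - Dunly: 6.3+0.4+1.6+7.7 = 16
The minimum is 15.1 km via Irby - Garth - Arlen - Dunly.
So from Irby the first move is to Garth.

Garth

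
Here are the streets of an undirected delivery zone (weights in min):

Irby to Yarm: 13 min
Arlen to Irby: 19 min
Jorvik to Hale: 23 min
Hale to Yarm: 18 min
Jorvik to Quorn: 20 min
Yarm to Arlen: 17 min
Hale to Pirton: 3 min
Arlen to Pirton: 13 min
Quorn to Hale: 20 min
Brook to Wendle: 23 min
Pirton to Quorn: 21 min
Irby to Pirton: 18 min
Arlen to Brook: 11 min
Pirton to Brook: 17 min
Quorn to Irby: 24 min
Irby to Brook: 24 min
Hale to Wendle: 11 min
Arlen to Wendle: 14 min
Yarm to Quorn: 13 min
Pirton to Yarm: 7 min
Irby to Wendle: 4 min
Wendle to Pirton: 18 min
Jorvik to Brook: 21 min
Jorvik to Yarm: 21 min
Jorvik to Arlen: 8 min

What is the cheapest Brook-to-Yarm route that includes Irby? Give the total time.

Best Brook to Irby: Brook → Irby costing 24
Best Irby to Yarm: Irby → Yarm costing 13
Total via Irby: 24 + 13 = 37 min.

37 min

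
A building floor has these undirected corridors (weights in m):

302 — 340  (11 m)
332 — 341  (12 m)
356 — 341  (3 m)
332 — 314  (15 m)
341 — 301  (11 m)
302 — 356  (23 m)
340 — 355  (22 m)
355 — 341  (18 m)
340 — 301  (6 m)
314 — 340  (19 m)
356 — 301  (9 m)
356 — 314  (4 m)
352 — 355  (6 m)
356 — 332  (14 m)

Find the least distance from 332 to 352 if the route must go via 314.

Best 332 to 314: 332–314 costing 15
Shortest 314→352: 314–356–341–355–352 = 31
Total via 314: 15 + 31 = 46 m.

46 m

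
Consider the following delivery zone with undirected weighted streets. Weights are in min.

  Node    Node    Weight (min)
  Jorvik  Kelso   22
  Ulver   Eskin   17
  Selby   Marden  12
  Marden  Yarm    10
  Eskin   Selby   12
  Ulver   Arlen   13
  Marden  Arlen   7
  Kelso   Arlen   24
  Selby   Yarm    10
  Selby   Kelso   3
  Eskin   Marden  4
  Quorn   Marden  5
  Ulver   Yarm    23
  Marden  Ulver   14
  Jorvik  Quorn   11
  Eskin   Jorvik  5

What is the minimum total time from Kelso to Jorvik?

Settle nodes by increasing distance from Kelso:
Kelso: 0
Selby: 3  (via Kelso)
Yarm: 13  (via Selby)
Marden: 15  (via Selby)
Eskin: 15  (via Selby)
Jorvik: 20  (via Eskin)
Shortest route: Kelso → Selby → Eskin → Jorvik = 20 min.

20 min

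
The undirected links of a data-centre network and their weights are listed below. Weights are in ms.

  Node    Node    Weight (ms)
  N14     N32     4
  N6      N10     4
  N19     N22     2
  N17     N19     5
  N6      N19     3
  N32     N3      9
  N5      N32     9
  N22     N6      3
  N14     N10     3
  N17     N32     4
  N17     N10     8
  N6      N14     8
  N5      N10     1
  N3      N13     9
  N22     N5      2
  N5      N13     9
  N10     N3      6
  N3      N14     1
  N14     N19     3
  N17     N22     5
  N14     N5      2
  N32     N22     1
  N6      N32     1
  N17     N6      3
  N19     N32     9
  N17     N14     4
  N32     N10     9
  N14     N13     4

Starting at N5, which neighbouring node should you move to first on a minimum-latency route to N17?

N14

Enumerating some paths:
N5 - N22 - N32 - N6 - N17: 2+1+1+3 = 7
N5 - N14 - N17: 2+4 = 6
The minimum is 6 ms via N5 - N14 - N17.
So from N5 the first move is to N14.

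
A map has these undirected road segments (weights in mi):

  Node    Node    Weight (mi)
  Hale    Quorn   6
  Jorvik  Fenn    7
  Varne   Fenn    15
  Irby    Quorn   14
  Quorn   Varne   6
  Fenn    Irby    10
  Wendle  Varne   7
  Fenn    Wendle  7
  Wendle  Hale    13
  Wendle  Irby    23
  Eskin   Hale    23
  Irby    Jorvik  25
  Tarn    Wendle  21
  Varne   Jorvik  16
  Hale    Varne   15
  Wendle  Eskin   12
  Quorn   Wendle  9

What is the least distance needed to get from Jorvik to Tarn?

35 mi

Shortest distances from Jorvik:
Jorvik: 0
Fenn: 7  (via Jorvik)
Wendle: 14  (via Fenn)
Varne: 16  (via Jorvik)
Irby: 17  (via Fenn)
Quorn: 22  (via Varne)
Eskin: 26  (via Wendle)
Hale: 27  (via Wendle)
Tarn: 35  (via Wendle)
Shortest route: Jorvik → Fenn → Wendle → Tarn = 35 mi.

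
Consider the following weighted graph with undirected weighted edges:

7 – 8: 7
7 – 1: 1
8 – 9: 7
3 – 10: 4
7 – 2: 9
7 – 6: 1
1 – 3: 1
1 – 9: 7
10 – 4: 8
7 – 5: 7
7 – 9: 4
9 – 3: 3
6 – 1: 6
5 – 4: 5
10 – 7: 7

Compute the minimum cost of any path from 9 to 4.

15

Candidate routes:
9–3–10–4: 3+4+8 = 15
9–7–5–4: 4+7+5 = 16
The minimum is 15 via 9–3–10–4.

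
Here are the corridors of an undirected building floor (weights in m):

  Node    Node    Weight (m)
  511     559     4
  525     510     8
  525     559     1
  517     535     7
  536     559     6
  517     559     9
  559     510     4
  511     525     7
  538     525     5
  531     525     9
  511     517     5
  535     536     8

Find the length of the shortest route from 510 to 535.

18 m

Shortest distances from 510:
510: 0
559: 4  (via 510)
525: 5  (via 559)
511: 8  (via 559)
536: 10  (via 559)
538: 10  (via 525)
517: 13  (via 559)
531: 14  (via 525)
535: 18  (via 536)
Shortest route: 510 → 559 → 536 → 535 = 18 m.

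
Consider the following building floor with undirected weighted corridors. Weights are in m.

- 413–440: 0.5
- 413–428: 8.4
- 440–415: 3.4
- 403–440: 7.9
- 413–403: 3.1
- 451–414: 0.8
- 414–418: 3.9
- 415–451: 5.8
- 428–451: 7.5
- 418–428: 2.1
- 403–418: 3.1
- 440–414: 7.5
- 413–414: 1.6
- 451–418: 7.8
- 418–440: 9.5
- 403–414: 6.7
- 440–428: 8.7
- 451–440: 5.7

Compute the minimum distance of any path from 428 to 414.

Running Dijkstra from 428:
428: 0
418: 2.1  (via 428)
403: 5.2  (via 418)
414: 6  (via 418)
Shortest route: 428 → 418 → 414 = 6 m.

6 m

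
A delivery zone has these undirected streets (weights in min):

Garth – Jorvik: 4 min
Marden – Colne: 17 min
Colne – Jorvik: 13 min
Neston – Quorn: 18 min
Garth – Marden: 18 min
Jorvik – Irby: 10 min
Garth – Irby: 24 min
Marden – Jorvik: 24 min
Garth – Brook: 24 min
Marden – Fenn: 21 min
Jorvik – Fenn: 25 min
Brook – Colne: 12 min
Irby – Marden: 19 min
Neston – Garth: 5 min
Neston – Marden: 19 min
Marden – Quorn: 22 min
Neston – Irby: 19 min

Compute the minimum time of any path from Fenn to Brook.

Running Dijkstra from Fenn:
Fenn: 0
Marden: 21  (via Fenn)
Jorvik: 25  (via Fenn)
Garth: 29  (via Jorvik)
Neston: 34  (via Garth)
Irby: 35  (via Jorvik)
Colne: 38  (via Marden)
Quorn: 43  (via Marden)
Brook: 50  (via Colne)
Shortest route: Fenn → Marden → Colne → Brook = 50 min.

50 min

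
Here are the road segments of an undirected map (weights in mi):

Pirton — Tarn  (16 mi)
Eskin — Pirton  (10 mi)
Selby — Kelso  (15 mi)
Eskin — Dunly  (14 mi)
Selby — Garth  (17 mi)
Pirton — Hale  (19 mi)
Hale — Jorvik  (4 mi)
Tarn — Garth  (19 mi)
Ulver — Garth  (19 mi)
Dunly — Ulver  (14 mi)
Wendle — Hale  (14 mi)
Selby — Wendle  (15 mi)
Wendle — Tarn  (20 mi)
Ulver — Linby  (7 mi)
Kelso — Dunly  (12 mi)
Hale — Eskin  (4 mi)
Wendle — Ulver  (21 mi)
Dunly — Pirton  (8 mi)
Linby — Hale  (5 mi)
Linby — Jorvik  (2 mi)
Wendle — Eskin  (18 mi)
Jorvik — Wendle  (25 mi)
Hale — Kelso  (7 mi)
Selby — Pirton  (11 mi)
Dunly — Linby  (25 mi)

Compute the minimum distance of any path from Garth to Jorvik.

Enumerating some paths:
Garth - Ulver - Linby - Hale - Jorvik: 19+7+5+4 = 35
Garth - Selby - Kelso - Hale - Jorvik: 17+15+7+4 = 43
Garth - Ulver - Linby - Jorvik: 19+7+2 = 28
The minimum is 28 mi via Garth - Ulver - Linby - Jorvik.

28 mi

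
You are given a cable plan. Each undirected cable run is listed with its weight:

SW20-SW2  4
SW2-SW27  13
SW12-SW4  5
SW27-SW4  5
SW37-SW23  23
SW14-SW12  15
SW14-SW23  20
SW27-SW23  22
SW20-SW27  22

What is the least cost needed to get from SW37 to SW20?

Candidate routes:
SW37–SW23–SW27–SW20: 23+22+22 = 67
SW37–SW23–SW27–SW2–SW20: 23+22+13+4 = 62
SW37–SW23–SW14–SW12–SW4–SW27–SW2–SW20: 23+20+15+5+5+13+4 = 85
SW37–SW23–SW14–SW12–SW4–SW27–SW20: 23+20+15+5+5+22 = 90
The minimum is 62 via SW37–SW23–SW27–SW2–SW20.

62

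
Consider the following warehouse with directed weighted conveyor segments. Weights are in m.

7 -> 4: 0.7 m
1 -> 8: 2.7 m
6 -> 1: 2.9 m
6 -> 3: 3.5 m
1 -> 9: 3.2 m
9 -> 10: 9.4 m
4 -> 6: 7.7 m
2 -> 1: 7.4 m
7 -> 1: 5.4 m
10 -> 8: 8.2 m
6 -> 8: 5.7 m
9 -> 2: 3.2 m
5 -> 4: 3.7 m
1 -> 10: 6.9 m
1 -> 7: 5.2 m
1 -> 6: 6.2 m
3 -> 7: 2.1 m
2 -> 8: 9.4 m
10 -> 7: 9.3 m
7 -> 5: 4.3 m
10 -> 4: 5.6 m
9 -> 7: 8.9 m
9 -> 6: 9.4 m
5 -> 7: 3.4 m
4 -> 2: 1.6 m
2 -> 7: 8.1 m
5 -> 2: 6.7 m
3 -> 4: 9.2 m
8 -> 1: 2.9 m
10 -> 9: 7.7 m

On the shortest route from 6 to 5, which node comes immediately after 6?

Candidate routes:
6–8–1–7–5: 5.7+2.9+5.2+4.3 = 18.1
6–3–7–5: 3.5+2.1+4.3 = 9.9
6–1–7–5: 2.9+5.2+4.3 = 12.4
6–1–9–7–5: 2.9+3.2+8.9+4.3 = 19.3
Cheapest is 6–3–7–5 at 9.9 m.
So from 6 the first move is to 3.

3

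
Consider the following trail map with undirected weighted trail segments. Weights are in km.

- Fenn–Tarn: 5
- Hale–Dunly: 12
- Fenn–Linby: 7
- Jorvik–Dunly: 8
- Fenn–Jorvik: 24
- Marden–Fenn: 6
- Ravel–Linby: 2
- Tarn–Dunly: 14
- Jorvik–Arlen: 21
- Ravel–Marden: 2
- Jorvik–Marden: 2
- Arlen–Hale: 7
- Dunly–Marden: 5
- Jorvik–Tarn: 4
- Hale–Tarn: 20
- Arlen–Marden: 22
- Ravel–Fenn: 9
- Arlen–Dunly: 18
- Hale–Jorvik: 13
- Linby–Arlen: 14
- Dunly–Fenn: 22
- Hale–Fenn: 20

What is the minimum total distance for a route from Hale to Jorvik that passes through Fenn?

28 km

Shortest Hale→Fenn: Hale → Fenn = 20
Best Fenn to Jorvik: Fenn → Marden → Jorvik costing 8
Total via Fenn: 20 + 8 = 28 km.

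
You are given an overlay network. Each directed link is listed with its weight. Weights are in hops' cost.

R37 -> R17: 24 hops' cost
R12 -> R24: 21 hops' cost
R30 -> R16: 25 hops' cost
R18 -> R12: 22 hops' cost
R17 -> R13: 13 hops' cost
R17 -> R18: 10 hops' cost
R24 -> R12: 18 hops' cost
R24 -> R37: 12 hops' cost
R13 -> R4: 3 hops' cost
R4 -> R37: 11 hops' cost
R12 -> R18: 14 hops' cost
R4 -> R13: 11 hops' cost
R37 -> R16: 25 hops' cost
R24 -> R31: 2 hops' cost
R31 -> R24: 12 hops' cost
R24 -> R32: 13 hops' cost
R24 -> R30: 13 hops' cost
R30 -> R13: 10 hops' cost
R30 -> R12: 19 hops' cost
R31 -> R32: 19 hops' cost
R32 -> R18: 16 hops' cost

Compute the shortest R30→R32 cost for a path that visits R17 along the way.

Shortest R30→R17: R30 → R13 → R4 → R37 → R17 = 48
Shortest R17→R32: R17 → R18 → R12 → R24 → R32 = 66
Total via R17: 48 + 66 = 114 hops' cost.

114 hops' cost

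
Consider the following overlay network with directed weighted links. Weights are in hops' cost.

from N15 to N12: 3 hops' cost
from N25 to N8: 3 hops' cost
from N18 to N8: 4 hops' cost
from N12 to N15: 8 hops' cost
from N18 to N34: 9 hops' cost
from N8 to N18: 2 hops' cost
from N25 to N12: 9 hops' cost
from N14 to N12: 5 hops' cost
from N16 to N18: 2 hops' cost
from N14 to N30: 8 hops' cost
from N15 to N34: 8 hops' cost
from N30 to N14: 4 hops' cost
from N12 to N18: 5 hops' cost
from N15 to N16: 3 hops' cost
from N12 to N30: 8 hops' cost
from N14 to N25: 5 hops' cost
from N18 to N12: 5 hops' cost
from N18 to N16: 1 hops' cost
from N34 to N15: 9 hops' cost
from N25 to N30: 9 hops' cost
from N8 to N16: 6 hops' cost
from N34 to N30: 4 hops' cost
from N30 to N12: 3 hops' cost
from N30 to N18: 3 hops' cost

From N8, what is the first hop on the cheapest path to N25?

Candidate routes:
N8 → N18 → N12 → N30 → N14 → N25: 2+5+8+4+5 = 24
N8 → N16 → N18 → N34 → N30 → N14 → N25: 6+2+9+4+4+5 = 30
The minimum is 24 hops' cost via N8 → N18 → N12 → N30 → N14 → N25.
So from N8 the first move is to N18.

N18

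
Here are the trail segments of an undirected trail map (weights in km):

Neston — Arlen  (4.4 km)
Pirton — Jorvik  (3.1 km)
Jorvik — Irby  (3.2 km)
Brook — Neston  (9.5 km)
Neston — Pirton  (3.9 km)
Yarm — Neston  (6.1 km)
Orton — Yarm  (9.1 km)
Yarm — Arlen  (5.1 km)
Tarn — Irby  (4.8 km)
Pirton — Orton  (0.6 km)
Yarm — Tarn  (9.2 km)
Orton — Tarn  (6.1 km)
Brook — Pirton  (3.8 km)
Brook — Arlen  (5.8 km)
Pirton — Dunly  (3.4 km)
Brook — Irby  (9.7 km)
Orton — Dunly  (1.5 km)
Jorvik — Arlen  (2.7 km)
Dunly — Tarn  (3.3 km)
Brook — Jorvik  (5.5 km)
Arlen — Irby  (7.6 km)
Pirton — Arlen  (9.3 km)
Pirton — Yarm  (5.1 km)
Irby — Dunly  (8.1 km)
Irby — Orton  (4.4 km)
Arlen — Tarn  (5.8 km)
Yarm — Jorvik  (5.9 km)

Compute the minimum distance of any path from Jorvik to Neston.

7 km

Running Dijkstra from Jorvik:
Jorvik: 0
Arlen: 2.7  (via Jorvik)
Pirton: 3.1  (via Jorvik)
Irby: 3.2  (via Jorvik)
Orton: 3.7  (via Pirton)
Dunly: 5.2  (via Orton)
Brook: 5.5  (via Jorvik)
Yarm: 5.9  (via Jorvik)
Neston: 7  (via Pirton)
Shortest route: Jorvik → Pirton → Neston = 7 km.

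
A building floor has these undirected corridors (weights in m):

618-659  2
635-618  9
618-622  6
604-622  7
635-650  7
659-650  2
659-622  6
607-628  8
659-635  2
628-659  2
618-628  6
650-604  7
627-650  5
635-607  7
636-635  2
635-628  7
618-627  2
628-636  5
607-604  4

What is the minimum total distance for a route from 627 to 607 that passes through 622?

19 m

Best 627 to 622: 627–618–622 costing 8
Shortest 622→607: 622–604–607 = 11
Total via 622: 8 + 11 = 19 m.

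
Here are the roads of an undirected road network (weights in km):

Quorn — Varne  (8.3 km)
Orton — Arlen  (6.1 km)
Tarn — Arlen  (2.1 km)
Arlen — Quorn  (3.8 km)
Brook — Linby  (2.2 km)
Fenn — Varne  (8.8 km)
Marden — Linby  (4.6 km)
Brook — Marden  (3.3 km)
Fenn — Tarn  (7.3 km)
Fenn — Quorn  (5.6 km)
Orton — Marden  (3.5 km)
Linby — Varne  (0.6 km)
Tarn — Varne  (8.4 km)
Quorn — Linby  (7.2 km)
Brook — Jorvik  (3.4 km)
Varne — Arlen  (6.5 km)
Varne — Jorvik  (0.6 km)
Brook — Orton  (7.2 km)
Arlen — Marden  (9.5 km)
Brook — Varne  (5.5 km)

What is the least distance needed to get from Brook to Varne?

Enumerating some paths:
Brook → Jorvik → Varne: 3.4+0.6 = 4
Brook → Varne: 5.5 = 5.5
Brook → Linby → Varne: 2.2+0.6 = 2.8
The minimum is 2.8 km via Brook → Linby → Varne.

2.8 km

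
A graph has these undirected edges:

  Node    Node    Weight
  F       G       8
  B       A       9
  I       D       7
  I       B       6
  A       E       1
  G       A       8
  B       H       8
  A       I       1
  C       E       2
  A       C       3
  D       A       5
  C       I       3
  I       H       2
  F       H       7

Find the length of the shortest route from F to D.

15

Running Dijkstra from F:
F: 0
H: 7  (via F)
G: 8  (via F)
I: 9  (via H)
A: 10  (via I)
E: 11  (via A)
C: 12  (via I)
B: 15  (via H)
D: 15  (via A)
Shortest route: F–H–I–A–D = 15.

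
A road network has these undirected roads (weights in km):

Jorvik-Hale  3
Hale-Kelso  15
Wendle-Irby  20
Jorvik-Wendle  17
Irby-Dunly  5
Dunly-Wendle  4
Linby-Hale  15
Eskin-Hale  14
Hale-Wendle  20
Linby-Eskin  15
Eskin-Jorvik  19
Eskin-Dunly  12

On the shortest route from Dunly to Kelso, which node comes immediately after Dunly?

Wendle

Compare a few routes:
Dunly–Eskin–Jorvik–Hale–Kelso: 12+19+3+15 = 49
Dunly–Wendle–Hale–Kelso: 4+20+15 = 39
Dunly–Eskin–Hale–Kelso: 12+14+15 = 41
Dunly–Eskin–Linby–Hale–Kelso: 12+15+15+15 = 57
The minimum is 39 km via Dunly–Wendle–Hale–Kelso.
So from Dunly the first move is to Wendle.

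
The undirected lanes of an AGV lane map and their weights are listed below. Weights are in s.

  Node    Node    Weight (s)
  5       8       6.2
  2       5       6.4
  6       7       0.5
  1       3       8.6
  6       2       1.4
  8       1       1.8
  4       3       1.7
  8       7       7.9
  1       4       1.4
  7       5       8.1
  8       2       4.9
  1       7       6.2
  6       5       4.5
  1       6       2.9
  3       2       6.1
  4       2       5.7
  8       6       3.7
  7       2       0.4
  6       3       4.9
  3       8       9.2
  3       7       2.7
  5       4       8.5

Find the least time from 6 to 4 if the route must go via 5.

13 s

Best 6 to 5: 6–5 costing 4.5
Best 5 to 4: 5–4 costing 8.5
Total via 5: 4.5 + 8.5 = 13 s.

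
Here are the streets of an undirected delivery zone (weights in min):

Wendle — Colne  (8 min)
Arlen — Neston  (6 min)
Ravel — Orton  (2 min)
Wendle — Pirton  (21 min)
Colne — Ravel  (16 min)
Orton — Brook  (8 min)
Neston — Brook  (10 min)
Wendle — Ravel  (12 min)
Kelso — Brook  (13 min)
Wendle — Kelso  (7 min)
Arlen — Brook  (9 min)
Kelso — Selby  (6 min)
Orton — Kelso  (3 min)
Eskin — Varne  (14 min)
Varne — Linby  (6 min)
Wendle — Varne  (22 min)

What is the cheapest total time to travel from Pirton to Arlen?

48 min

Settle nodes by increasing distance from Pirton:
Pirton: 0
Wendle: 21  (via Pirton)
Kelso: 28  (via Wendle)
Colne: 29  (via Wendle)
Orton: 31  (via Kelso)
Ravel: 33  (via Wendle)
Selby: 34  (via Kelso)
Brook: 39  (via Orton)
Varne: 43  (via Wendle)
Arlen: 48  (via Brook)
Shortest route: Pirton–Wendle–Kelso–Orton–Brook–Arlen = 48 min.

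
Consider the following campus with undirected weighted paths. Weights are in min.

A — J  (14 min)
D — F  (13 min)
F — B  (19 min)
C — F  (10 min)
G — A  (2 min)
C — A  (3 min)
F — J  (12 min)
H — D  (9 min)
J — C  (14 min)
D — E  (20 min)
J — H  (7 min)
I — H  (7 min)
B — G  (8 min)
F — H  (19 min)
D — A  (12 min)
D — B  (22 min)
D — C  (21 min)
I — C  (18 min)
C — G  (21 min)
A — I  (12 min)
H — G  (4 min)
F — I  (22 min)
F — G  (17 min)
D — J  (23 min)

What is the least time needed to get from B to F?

Candidate routes:
B → F: 19 = 19
B → G → A → C → F: 8+2+3+10 = 23
B → G → H → J → F: 8+4+7+12 = 31
B → G → F: 8+17 = 25
The minimum is 19 min via B → F.

19 min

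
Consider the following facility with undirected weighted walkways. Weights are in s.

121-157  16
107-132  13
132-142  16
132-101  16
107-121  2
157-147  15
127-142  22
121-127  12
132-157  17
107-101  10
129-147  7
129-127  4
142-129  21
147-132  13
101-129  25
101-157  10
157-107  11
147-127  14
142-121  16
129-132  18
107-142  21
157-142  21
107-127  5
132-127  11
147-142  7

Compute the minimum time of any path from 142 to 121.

Settle nodes by increasing distance from 142:
142: 0
147: 7  (via 142)
129: 14  (via 147)
121: 16  (via 142)
Shortest route: 142 → 121 = 16 s.

16 s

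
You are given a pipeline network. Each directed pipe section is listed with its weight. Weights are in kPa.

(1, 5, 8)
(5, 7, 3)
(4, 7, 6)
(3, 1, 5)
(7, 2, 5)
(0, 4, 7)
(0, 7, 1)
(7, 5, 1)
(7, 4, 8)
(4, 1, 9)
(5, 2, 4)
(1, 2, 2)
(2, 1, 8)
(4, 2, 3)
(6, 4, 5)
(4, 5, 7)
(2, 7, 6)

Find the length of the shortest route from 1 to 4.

Enumerating some paths:
1 - 5 - 7 - 4: 8+3+8 = 19
1 - 5 - 2 - 7 - 4: 8+4+6+8 = 26
1 - 2 - 7 - 4: 2+6+8 = 16
The minimum is 16 kPa via 1 - 2 - 7 - 4.

16 kPa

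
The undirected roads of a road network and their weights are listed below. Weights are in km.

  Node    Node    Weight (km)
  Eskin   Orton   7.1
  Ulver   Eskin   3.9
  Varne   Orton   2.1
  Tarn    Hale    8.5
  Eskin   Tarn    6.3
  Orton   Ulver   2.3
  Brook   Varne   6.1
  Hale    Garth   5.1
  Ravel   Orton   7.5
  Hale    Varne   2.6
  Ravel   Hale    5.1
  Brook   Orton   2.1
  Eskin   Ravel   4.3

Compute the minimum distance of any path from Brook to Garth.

11.9 km

Compare a few routes:
Brook - Orton - Varne - Hale - Garth: 2.1+2.1+2.6+5.1 = 11.9
Brook - Orton - Ulver - Eskin - Ravel - Hale - Garth: 2.1+2.3+3.9+4.3+5.1+5.1 = 22.8
Brook - Orton - Ravel - Hale - Garth: 2.1+7.5+5.1+5.1 = 19.8
Brook - Varne - Hale - Garth: 6.1+2.6+5.1 = 13.8
Cheapest is Brook - Orton - Varne - Hale - Garth at 11.9 km.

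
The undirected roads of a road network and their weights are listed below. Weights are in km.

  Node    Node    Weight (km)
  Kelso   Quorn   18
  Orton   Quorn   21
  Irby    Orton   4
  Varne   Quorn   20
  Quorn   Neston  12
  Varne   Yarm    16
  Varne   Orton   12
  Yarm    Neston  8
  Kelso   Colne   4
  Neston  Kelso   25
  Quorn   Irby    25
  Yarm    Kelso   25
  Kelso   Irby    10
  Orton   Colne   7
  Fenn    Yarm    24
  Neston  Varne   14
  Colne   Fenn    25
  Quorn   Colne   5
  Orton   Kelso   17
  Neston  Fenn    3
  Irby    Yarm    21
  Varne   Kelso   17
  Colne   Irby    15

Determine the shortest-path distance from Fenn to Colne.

Shortest distances from Fenn:
Fenn: 0
Neston: 3  (via Fenn)
Yarm: 11  (via Neston)
Quorn: 15  (via Neston)
Varne: 17  (via Neston)
Colne: 20  (via Quorn)
Shortest route: Fenn–Neston–Quorn–Colne = 20 km.

20 km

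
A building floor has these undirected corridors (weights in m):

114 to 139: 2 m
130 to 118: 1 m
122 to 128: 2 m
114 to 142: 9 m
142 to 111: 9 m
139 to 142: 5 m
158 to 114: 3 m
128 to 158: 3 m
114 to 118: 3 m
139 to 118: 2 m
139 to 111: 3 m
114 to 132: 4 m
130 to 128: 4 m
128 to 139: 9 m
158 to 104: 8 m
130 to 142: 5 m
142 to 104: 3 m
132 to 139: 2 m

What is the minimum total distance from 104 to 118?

9 m

Settle nodes by increasing distance from 104:
104: 0
142: 3  (via 104)
130: 8  (via 142)
139: 8  (via 142)
158: 8  (via 104)
118: 9  (via 130)
Shortest route: 104–142–130–118 = 9 m.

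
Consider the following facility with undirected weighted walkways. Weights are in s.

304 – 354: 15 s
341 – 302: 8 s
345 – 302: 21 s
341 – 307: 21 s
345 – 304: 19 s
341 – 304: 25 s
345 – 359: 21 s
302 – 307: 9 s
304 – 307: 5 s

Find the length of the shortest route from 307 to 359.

45 s

Enumerating some paths:
307 → 341 → 302 → 345 → 359: 21+8+21+21 = 71
307 → 304 → 345 → 359: 5+19+21 = 45
307 → 304 → 341 → 302 → 345 → 359: 5+25+8+21+21 = 80
307 → 302 → 345 → 359: 9+21+21 = 51
Cheapest is 307 → 304 → 345 → 359 at 45 s.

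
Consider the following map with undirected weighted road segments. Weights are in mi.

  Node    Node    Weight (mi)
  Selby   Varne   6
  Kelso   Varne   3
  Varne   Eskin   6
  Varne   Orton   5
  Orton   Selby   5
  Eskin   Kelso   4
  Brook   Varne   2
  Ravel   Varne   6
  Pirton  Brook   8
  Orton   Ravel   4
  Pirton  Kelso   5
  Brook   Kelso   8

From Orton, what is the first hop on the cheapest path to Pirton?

Compare a few routes:
Orton–Ravel–Varne–Kelso–Pirton: 4+6+3+5 = 18
Orton–Varne–Kelso–Pirton: 5+3+5 = 13
Orton–Varne–Brook–Pirton: 5+2+8 = 15
The minimum is 13 mi via Orton–Varne–Kelso–Pirton.
So from Orton the first move is to Varne.

Varne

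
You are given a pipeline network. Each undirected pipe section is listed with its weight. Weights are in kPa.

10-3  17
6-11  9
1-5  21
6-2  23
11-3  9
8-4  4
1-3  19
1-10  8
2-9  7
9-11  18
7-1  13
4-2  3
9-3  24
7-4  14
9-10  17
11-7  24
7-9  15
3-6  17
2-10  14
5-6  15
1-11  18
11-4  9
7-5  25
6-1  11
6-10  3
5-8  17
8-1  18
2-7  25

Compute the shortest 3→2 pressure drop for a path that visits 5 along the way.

56 kPa

Shortest 3→5: 3 → 6 → 5 = 32
Best 5 to 2: 5 → 8 → 4 → 2 costing 24
Total via 5: 32 + 24 = 56 kPa.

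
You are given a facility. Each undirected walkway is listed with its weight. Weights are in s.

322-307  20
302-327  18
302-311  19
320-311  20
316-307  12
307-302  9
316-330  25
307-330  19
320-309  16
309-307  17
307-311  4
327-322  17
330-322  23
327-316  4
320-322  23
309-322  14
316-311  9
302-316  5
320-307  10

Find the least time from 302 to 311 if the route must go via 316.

14 s

Best 302 to 316: 302 → 316 costing 5
Best 316 to 311: 316 → 311 costing 9
Total via 316: 5 + 9 = 14 s.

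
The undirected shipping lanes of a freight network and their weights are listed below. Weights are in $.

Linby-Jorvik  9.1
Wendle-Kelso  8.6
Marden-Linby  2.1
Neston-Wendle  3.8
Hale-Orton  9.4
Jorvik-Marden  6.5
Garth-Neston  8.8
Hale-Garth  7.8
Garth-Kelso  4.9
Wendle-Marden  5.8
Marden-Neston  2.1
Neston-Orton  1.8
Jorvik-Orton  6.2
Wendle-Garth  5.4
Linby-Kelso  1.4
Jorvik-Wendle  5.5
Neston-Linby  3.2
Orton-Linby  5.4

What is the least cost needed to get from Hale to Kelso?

Enumerating some paths:
Hale → Orton → Neston → Linby → Kelso: 9.4+1.8+3.2+1.4 = 15.8
Hale → Garth → Kelso: 7.8+4.9 = 12.7
The minimum is $12.7 via Hale → Garth → Kelso.

$12.7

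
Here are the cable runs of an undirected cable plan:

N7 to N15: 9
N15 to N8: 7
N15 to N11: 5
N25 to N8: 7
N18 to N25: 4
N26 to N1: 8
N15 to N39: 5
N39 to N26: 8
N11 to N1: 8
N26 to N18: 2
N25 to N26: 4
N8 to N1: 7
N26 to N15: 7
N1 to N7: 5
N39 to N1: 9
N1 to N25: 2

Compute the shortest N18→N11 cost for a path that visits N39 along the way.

20

Best N18 to N39: N18–N26–N39 costing 10
Best N39 to N11: N39–N15–N11 costing 10
Total via N39: 10 + 10 = 20.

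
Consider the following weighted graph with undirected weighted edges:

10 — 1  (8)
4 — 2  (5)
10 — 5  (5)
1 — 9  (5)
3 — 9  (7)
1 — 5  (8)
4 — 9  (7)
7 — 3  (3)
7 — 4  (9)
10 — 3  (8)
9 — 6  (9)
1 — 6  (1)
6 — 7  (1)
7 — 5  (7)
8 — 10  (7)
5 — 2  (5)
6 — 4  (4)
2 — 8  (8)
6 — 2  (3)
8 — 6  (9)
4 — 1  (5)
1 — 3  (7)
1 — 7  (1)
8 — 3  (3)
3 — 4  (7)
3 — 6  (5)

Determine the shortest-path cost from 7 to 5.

7

Settle nodes by increasing distance from 7:
7: 0
1: 1  (via 7)
6: 1  (via 7)
3: 3  (via 7)
2: 4  (via 6)
4: 5  (via 6)
8: 6  (via 3)
9: 6  (via 1)
5: 7  (via 7)
Shortest route: 7 → 5 = 7.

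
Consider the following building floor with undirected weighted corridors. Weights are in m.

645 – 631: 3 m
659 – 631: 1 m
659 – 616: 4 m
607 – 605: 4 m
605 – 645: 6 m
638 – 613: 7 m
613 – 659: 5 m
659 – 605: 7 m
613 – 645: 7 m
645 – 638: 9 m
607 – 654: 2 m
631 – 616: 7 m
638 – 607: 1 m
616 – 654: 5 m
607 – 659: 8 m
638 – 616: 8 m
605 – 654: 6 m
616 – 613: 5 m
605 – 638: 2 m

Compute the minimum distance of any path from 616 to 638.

Running Dijkstra from 616:
616: 0
659: 4  (via 616)
613: 5  (via 616)
631: 5  (via 659)
654: 5  (via 616)
607: 7  (via 654)
638: 8  (via 616)
Shortest route: 616–638 = 8 m.

8 m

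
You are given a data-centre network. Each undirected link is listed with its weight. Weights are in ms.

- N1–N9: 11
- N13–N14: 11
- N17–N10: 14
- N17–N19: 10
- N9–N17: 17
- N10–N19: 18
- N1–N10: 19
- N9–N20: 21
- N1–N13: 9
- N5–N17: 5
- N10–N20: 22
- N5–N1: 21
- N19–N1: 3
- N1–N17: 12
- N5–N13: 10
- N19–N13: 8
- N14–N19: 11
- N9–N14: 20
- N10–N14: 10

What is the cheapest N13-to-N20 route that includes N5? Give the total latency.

Best N13 to N5: N13 → N5 costing 10
Best N5 to N20: N5 → N17 → N10 → N20 costing 41
Total via N5: 10 + 41 = 51 ms.

51 ms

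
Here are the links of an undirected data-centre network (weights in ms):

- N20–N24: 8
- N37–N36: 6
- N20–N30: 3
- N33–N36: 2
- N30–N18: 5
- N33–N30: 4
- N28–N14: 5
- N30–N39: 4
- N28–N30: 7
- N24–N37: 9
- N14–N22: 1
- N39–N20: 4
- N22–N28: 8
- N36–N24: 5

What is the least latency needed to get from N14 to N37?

Compare a few routes:
N14 → N28 → N30 → N20 → N24 → N37: 5+7+3+8+9 = 32
N14 → N28 → N30 → N33 → N36 → N37: 5+7+4+2+6 = 24
N14 → N28 → N30 → N33 → N36 → N24 → N37: 5+7+4+2+5+9 = 32
N14 → N22 → N28 → N30 → N33 → N36 → N37: 1+8+7+4+2+6 = 28
The minimum is 24 ms via N14 → N28 → N30 → N33 → N36 → N37.

24 ms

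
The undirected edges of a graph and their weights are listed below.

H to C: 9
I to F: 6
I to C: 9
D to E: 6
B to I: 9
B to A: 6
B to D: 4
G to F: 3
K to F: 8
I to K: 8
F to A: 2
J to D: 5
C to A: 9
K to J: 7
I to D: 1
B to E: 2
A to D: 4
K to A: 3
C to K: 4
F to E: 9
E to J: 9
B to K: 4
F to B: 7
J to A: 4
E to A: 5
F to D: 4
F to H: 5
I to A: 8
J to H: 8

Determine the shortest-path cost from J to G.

9

Running Dijkstra from J:
J: 0
A: 4  (via J)
D: 5  (via J)
F: 6  (via A)
I: 6  (via D)
K: 7  (via J)
H: 8  (via J)
B: 9  (via D)
E: 9  (via J)
G: 9  (via F)
Shortest route: J → A → F → G = 9.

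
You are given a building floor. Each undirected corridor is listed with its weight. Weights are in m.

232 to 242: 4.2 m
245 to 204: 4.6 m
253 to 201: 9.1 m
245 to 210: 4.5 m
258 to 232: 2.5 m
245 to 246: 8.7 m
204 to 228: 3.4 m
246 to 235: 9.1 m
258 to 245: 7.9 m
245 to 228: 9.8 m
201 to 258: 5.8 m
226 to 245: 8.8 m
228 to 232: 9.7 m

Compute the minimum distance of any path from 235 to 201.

31.5 m

Compare a few routes:
235 - 246 - 245 - 258 - 201: 9.1+8.7+7.9+5.8 = 31.5
235 - 246 - 245 - 228 - 232 - 258 - 201: 9.1+8.7+9.8+9.7+2.5+5.8 = 45.6
235 - 246 - 245 - 204 - 228 - 232 - 258 - 201: 9.1+8.7+4.6+3.4+9.7+2.5+5.8 = 43.8
The minimum is 31.5 m via 235 - 246 - 245 - 258 - 201.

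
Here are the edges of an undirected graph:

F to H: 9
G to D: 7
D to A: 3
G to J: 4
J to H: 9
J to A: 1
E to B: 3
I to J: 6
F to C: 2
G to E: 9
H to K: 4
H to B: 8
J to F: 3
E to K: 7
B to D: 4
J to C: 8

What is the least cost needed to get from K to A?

14

Shortest distances from K:
K: 0
H: 4  (via K)
E: 7  (via K)
B: 10  (via E)
F: 13  (via H)
J: 13  (via H)
A: 14  (via J)
Shortest route: K → H → J → A = 14.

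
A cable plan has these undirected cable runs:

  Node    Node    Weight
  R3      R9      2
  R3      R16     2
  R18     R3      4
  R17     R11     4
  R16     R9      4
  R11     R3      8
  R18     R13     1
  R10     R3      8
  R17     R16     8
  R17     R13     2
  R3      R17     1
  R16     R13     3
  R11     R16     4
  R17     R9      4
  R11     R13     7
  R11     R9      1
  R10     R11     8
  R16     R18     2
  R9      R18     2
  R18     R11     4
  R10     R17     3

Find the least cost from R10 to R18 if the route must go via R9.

8

Best R10 to R9: R10–R17–R3–R9 costing 6
Shortest R9→R18: R9–R18 = 2
Total via R9: 6 + 2 = 8.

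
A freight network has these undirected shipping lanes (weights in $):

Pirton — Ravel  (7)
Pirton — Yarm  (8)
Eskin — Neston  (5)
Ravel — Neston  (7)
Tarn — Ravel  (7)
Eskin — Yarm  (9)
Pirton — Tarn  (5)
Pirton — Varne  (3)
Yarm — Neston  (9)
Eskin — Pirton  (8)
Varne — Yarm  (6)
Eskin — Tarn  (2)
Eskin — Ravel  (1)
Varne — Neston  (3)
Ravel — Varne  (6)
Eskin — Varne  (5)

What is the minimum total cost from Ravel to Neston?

$6

Compare a few routes:
Ravel–Eskin–Varne–Neston: 1+5+3 = 9
Ravel–Eskin–Neston: 1+5 = 6
Ravel–Varne–Neston: 6+3 = 9
Ravel–Neston: 7 = 7
Cheapest is Ravel–Eskin–Neston at $6.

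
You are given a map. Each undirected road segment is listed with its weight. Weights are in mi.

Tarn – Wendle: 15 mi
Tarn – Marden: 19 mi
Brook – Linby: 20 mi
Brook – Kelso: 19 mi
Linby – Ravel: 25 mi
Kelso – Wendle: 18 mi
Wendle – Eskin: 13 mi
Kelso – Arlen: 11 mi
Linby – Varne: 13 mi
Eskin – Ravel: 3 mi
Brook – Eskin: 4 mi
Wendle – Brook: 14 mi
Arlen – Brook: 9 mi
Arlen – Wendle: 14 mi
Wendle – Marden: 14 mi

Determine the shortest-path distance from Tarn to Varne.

62 mi

Candidate routes:
Tarn–Wendle–Brook–Linby–Varne: 15+14+20+13 = 62
Tarn–Wendle–Eskin–Brook–Linby–Varne: 15+13+4+20+13 = 65
Cheapest is Tarn–Wendle–Brook–Linby–Varne at 62 mi.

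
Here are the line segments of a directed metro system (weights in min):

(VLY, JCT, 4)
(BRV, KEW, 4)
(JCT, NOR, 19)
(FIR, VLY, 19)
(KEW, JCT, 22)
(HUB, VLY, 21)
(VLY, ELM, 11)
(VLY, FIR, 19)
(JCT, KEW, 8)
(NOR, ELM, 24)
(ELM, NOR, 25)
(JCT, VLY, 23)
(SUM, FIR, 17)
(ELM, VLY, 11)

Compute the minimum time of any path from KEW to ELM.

56 min

Settle nodes by increasing distance from KEW:
KEW: 0
JCT: 22  (via KEW)
NOR: 41  (via JCT)
VLY: 45  (via JCT)
ELM: 56  (via VLY)
Shortest route: KEW–JCT–VLY–ELM = 56 min.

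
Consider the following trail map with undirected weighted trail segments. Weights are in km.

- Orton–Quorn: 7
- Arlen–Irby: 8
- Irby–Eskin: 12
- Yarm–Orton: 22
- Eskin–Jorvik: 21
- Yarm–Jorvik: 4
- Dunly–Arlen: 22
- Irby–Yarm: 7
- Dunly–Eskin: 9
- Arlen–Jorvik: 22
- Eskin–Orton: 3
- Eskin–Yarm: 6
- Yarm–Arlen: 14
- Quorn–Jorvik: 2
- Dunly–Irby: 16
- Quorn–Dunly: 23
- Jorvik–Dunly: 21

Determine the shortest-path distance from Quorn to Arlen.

Running Dijkstra from Quorn:
Quorn: 0
Jorvik: 2  (via Quorn)
Yarm: 6  (via Jorvik)
Orton: 7  (via Quorn)
Eskin: 10  (via Orton)
Irby: 13  (via Yarm)
Dunly: 19  (via Eskin)
Arlen: 20  (via Yarm)
Shortest route: Quorn–Jorvik–Yarm–Arlen = 20 km.

20 km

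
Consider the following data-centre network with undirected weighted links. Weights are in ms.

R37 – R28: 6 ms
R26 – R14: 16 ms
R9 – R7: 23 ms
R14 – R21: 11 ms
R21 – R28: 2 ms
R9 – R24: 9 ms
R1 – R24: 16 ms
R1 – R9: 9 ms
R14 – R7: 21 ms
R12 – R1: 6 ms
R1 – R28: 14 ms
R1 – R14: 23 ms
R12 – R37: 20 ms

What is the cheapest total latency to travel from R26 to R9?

48 ms

Shortest distances from R26:
R26: 0
R14: 16  (via R26)
R21: 27  (via R14)
R28: 29  (via R21)
R37: 35  (via R28)
R7: 37  (via R14)
R1: 39  (via R14)
R12: 45  (via R1)
R9: 48  (via R1)
Shortest route: R26 → R14 → R1 → R9 = 48 ms.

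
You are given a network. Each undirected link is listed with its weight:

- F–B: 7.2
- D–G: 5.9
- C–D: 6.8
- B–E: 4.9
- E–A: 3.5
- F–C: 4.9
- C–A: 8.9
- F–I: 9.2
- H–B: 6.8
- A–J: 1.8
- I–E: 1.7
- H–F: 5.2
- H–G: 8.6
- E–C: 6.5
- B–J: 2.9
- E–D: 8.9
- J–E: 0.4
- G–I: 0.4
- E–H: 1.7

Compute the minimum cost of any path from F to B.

7.2

Shortest distances from F:
F: 0
C: 4.9  (via F)
H: 5.2  (via F)
E: 6.9  (via H)
B: 7.2  (via F)
Shortest route: F → B = 7.2.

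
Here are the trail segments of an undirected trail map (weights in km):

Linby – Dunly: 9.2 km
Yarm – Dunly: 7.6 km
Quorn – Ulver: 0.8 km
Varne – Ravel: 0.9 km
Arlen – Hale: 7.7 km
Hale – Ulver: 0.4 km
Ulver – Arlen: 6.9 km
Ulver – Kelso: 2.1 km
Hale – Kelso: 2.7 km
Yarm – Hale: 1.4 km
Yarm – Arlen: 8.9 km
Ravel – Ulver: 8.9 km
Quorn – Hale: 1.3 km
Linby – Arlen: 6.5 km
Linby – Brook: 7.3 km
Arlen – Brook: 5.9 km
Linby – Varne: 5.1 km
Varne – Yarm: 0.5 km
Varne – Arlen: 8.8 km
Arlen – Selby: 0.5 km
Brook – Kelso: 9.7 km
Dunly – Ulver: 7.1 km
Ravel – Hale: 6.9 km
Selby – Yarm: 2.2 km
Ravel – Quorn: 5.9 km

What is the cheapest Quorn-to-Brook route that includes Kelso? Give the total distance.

12.6 km

Shortest Quorn→Kelso: Quorn–Ulver–Kelso = 2.9
Shortest Kelso→Brook: Kelso–Brook = 9.7
Total via Kelso: 2.9 + 9.7 = 12.6 km.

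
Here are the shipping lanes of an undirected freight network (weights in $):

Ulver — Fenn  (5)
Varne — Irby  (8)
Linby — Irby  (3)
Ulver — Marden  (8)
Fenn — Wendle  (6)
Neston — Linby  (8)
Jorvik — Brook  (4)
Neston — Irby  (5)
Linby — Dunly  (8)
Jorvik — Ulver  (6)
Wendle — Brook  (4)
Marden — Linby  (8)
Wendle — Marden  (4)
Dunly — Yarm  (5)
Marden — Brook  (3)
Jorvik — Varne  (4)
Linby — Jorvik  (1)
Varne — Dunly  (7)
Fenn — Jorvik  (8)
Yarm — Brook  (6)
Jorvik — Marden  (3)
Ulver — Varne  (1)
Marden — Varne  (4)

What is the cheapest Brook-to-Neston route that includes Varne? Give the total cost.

$20

Shortest Brook→Varne: Brook → Marden → Varne = 7
Best Varne to Neston: Varne → Jorvik → Linby → Neston costing 13
Total via Varne: 7 + 13 = $20.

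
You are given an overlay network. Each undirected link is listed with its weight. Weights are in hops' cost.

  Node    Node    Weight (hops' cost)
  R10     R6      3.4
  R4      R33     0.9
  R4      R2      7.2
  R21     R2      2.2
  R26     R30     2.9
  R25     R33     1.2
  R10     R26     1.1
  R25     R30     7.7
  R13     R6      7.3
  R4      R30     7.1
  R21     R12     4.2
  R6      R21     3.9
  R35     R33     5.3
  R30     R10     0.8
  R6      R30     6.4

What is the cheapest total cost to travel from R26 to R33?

Settle nodes by increasing distance from R26:
R26: 0
R10: 1.1  (via R26)
R30: 1.9  (via R10)
R6: 4.5  (via R10)
R21: 8.4  (via R6)
R4: 9  (via R30)
R25: 9.6  (via R30)
R33: 9.9  (via R4)
Shortest route: R26 → R10 → R30 → R4 → R33 = 9.9 hops' cost.

9.9 hops' cost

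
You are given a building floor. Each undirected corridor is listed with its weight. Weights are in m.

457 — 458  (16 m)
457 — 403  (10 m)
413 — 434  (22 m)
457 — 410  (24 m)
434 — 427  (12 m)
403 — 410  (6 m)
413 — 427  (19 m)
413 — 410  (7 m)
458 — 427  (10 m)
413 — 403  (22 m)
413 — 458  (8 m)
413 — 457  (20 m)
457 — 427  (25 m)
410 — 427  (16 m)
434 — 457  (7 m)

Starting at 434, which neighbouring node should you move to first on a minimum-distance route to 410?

457

Enumerating some paths:
434 - 413 - 410: 22+7 = 29
434 - 427 - 410: 12+16 = 28
434 - 457 - 403 - 410: 7+10+6 = 23
434 - 457 - 410: 7+24 = 31
The minimum is 23 m via 434 - 457 - 403 - 410.
So from 434 the first move is to 457.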